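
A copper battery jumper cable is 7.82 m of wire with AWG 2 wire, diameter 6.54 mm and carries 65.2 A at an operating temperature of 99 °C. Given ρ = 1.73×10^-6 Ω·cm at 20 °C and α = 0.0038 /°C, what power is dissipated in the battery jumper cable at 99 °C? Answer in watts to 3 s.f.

22.3 W

ρ = 1.73×10^-6 Ω·cm = 1.73×10^-8 Ω·m
A = π(6.54/2 mm)² = π(3.2700e-03 m)² = 3.359e-05 m²
R₍20₎ = ρL/A = (1.73×10^-8)(7.82)/(3.359e-05) = 0.004027 Ω
R₍99₎ = R₍20₎(1 + αΔT) = 0.004027 × (1 + 0.0038×79) = 0.005236 Ω
P = I²R = (65.2)² × 0.005236 = 22.3 W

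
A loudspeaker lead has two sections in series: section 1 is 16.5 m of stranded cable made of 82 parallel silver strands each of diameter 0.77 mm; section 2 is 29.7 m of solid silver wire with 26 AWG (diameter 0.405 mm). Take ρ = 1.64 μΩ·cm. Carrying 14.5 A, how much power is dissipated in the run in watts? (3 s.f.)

ρ = 1.64 μΩ·cm = 1.64×10^-8 Ω·m
Section 1: A_strand = π(3.8500e-04)² = 4.657e-07 m²; R₁ = ρL/(N·A_s) = (1.64×10^-8)(16.5)/(82×4.657e-07) = 0.007087 Ω
Section 2: A = π(0.405/2 mm)² = π(2.0250e-04 m)² = 1.288e-07 m²
R₂ = (1.64×10^-8)(29.7)/(1.288e-07) = 3.781 Ω
R = R₁ + R₂ = 3.788 Ω
P = I²R = (14.5)² × 3.788 = 796 W

796 W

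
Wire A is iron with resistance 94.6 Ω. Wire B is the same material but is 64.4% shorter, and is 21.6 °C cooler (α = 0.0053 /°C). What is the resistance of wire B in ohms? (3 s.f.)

R ∝ ρL/d² with ρ ∝ (1+αΔT), so R_B/R_A = (1 − 64.4/100) × (1 − 0.0053×21.6)
= 0.356 × 0.8855 = 0.3152
R_B = 0.3152 × 94.6 = 29.8 Ω

29.8 Ω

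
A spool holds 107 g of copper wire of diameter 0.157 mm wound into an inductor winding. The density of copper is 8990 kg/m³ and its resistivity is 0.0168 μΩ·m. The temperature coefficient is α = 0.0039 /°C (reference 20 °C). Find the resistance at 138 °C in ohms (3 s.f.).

ρ = 0.0168 μΩ·m = 1.68×10^-8 Ω·m
A = π(d/2)² = π(7.8500e-05 m)² = 1.9359e-08 m²
L = m/(density·A) = 0.107/(8990×1.9359e-08) = 614.8 m
R = ρL/A = (1.68×10^-8)(614.8)/(1.9359e-08) = 533.5 Ω
R(138 °C) = 533.5 × (1 + 0.0039×118) = 779 Ω

779 Ω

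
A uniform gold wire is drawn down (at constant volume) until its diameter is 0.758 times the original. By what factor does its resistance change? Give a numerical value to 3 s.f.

3.03

Volume constant ⇒ L' = L/r² with r = 0.758. R' = ρL'/A' = ρ(L/r²)/(πr²d₀²/4) = R/r⁴.
Factor = 3.03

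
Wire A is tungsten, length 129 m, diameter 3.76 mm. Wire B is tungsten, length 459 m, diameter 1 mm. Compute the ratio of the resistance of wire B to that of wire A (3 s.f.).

R ∝ ρL/d², so R_B/R_A = (L_B/L_A) × (d_A/d_B)²
= (459/129) × (3.76/1)² = 50.3

50.3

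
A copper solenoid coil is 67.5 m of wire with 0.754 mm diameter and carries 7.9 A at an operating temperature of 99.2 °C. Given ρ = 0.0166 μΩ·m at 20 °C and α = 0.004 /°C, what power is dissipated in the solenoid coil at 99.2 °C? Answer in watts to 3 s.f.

206 W

ρ = 0.0166 μΩ·m = 1.66×10^-8 Ω·m
A = π(d/2)² = π(3.7700e-04 m)² = 4.465e-07 m²
R₍20₎ = ρL/A = (1.66×10^-8)(67.5)/(4.465e-07) = 2.509 Ω
R₍99.2₎ = R₍20₎(1 + αΔT) = 2.509 × (1 + 0.004×79.2) = 3.304 Ω
P = I²R = (7.9)² × 3.304 = 206 W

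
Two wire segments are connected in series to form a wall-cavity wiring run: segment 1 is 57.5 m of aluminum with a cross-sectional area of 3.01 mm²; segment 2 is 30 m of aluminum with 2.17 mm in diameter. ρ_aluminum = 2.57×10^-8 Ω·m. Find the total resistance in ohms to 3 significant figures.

Segment 1: A = 3.01 mm² = 3.010e-06 m²
R₁ = ρL/A = (2.57×10^-8)(57.5)/(3.010e-06) = 0.4909 Ω
Segment 2: A = π(d/2)² = π(1.0850e-03 m)² = 3.698e-06 m²
R₂ = (2.57×10^-8)(30)/(3.698e-06) = 0.2085 Ω
R = R₁ + R₂ = 0.699 Ω

0.699 Ω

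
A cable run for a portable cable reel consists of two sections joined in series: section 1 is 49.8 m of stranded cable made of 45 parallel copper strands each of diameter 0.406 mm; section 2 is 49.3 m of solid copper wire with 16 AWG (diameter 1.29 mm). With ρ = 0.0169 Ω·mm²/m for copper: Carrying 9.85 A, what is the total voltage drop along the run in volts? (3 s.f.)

7.70 V

ρ = 0.0169 Ω·mm²/m = 1.69×10^-8 Ω·m
Section 1: A_strand = π(2.0300e-04)² = 1.295e-07 m²; R₁ = ρL/(N·A_s) = (1.69×10^-8)(49.8)/(45×1.295e-07) = 0.1445 Ω
Section 2: A = π(1.29/2 mm)² = π(6.4500e-04 m)² = 1.307e-06 m²
R₂ = (1.69×10^-8)(49.3)/(1.307e-06) = 0.6375 Ω
R = R₁ + R₂ = 0.7819 Ω
V = IR = 9.85 × 0.7819 = 7.70 V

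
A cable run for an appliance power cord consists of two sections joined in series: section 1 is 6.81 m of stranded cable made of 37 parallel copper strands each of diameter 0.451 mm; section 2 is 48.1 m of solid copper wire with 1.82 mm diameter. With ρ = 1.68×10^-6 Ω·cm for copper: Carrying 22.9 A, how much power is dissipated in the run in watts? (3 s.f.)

ρ = 1.68×10^-6 Ω·cm = 1.68×10^-8 Ω·m
Section 1: A_strand = π(2.2550e-04)² = 1.598e-07 m²; R₁ = ρL/(N·A_s) = (1.68×10^-8)(6.81)/(37×1.598e-07) = 0.01936 Ω
Section 2: A = π(d/2)² = π(9.1000e-04 m)² = 2.602e-06 m²
R₂ = (1.68×10^-8)(48.1)/(2.602e-06) = 0.3106 Ω
R = R₁ + R₂ = 0.33 Ω
P = I²R = (22.9)² × 0.33 = 173 W

173 W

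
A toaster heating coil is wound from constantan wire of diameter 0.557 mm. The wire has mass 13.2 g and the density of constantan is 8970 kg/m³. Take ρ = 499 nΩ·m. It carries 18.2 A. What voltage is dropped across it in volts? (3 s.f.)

ρ = 499 nΩ·m = 4.99×10^-7 Ω·m
A = π(d/2)² = π(2.7850e-04 m)² = 2.4367e-07 m²
L = m/(density·A) = 0.0132/(8970×2.4367e-07) = 6.039 m
R = ρL/A = (4.99×10^-7)(6.039)/(2.4367e-07) = 12.37 Ω
V = IR = 18.2 × 12.37 = 225 V

225 V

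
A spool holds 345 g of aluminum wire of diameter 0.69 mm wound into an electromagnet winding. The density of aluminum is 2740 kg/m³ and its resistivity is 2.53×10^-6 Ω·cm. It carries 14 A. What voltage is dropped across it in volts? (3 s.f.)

ρ = 2.53×10^-6 Ω·cm = 2.53×10^-8 Ω·m
A = π(d/2)² = π(3.4500e-04 m)² = 3.7393e-07 m²
L = m/(density·A) = 0.345/(2740×3.7393e-07) = 336.7 m
R = ρL/A = (2.53×10^-8)(336.7)/(3.7393e-07) = 22.78 Ω
V = IR = 14 × 22.78 = 319 V

319 V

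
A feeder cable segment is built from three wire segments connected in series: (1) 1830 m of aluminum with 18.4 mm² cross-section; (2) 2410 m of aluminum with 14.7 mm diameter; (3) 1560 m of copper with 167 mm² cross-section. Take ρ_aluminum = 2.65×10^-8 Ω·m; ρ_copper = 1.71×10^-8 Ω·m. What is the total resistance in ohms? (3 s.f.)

Seg 1: A = 18.4 mm² = 1.840e-05 m²
R_1 = (2.65×10^-8)(1830)/(1.840e-05) = 2.636 Ω
Seg 2: A = π(d/2)² = π(7.3500e-03 m)² = 1.697e-04 m²
R_2 = (2.65×10^-8)(2410)/(1.697e-04) = 0.3763 Ω
Seg 3: A = 167 mm² = 1.670e-04 m²
R_3 = (1.71×10^-8)(1560)/(1.670e-04) = 0.1597 Ω
R_total = R_1 + R_2 + R_3 = 3.17 Ω

3.17 Ω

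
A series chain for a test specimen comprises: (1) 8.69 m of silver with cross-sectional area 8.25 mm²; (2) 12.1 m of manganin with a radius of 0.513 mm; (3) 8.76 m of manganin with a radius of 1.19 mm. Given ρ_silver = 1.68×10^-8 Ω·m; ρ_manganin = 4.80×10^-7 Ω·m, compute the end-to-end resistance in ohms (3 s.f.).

Seg 1: A = 8.25 mm² = 8.250e-06 m²
R_1 = (1.68×10^-8)(8.69)/(8.250e-06) = 0.0177 Ω
Seg 2: A = πr² = π(5.1300e-04 m)² = 8.268e-07 m²
R_2 = (4.80×10^-7)(12.1)/(8.268e-07) = 7.025 Ω
Seg 3: A = πr² = π(1.1900e-03 m)² = 4.449e-06 m²
R_3 = (4.80×10^-7)(8.76)/(4.449e-06) = 0.9452 Ω
R_total = R_1 + R_2 + R_3 = 7.99 Ω

7.99 Ω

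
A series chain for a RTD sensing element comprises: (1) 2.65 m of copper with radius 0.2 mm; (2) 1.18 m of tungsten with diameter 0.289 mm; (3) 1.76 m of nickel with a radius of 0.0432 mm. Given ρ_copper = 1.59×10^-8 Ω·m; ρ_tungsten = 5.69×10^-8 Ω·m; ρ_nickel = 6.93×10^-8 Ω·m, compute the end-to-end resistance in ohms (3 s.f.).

Seg 1: A = πr² = π(2.0000e-04 m)² = 1.257e-07 m²
R_1 = (1.59×10^-8)(2.65)/(1.257e-07) = 0.3353 Ω
Seg 2: A = π(d/2)² = π(1.4450e-04 m)² = 6.560e-08 m²
R_2 = (5.69×10^-8)(1.18)/(6.560e-08) = 1.024 Ω
Seg 3: A = πr² = π(4.3200e-05 m)² = 5.863e-09 m²
R_3 = (6.93×10^-8)(1.76)/(5.863e-09) = 20.8 Ω
R_total = R_1 + R_2 + R_3 = 22.2 Ω

22.2 Ω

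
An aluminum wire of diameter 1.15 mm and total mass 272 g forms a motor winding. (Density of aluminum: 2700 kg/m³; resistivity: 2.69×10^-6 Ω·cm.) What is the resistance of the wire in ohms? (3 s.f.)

2.51 Ω

ρ = 2.69×10^-6 Ω·cm = 2.69×10^-8 Ω·m
A = π(d/2)² = π(5.7500e-04 m)² = 1.0387e-06 m²
L = m/(density·A) = 0.272/(2700×1.0387e-06) = 96.99 m
R = ρL/A = (2.69×10^-8)(96.99)/(1.0387e-06) = 2.51 Ω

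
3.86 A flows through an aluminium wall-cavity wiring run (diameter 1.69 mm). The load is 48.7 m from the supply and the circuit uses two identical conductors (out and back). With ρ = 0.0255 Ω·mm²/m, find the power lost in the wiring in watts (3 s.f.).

ρ = 0.0255 Ω·mm²/m = 2.55×10^-8 Ω·m
A = π(d/2)² = π(8.4500e-04 m)² = 2.243e-06 m²
Total conductor length (both ways) L = 2 × 48.7 = 97.4 m
R = ρL/A = (2.55×10^-8)(97.4)/(2.243e-06) = 1.107 Ω
P = I²R = (3.86)² × 1.107 = 16.5 W

16.5 W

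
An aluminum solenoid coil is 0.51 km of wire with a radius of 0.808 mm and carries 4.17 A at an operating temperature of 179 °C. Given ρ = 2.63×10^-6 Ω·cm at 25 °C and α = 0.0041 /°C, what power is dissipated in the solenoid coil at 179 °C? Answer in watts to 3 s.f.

ρ = 2.63×10^-6 Ω·cm = 2.63×10^-8 Ω·m
A = πr² = π(8.0800e-04 m)² = 2.051e-06 m²
R₍25₎ = ρL/A = (2.63×10^-8)(510)/(2.051e-06) = 6.54 Ω
R₍179₎ = R₍25₎(1 + αΔT) = 6.54 × (1 + 0.0041×154) = 10.67 Ω
P = I²R = (4.17)² × 10.67 = 186 W

186 W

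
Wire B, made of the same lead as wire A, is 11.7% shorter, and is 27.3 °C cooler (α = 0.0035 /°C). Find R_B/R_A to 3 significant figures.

0.799

R ∝ ρL/d² with ρ ∝ (1+αΔT), so R_B/R_A = (1 − 11.7/100) × (1 − 0.0035×27.3)
= 0.883 × 0.9044 = 0.799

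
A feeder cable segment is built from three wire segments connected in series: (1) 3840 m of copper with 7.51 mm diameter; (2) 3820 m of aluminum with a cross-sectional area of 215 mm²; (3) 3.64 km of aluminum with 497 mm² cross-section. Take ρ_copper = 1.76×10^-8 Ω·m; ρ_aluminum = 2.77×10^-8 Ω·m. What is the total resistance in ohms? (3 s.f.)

2.22 Ω

Seg 1: A = π(d/2)² = π(3.7550e-03 m)² = 4.430e-05 m²
R_1 = (1.76×10^-8)(3840)/(4.430e-05) = 1.526 Ω
Seg 2: A = 215 mm² = 2.150e-04 m²
R_2 = (2.77×10^-8)(3820)/(2.150e-04) = 0.4922 Ω
Seg 3: A = 497 mm² = 4.970e-04 m²
R_3 = (2.77×10^-8)(3640)/(4.970e-04) = 0.2029 Ω
R_total = R_1 + R_2 + R_3 = 2.22 Ω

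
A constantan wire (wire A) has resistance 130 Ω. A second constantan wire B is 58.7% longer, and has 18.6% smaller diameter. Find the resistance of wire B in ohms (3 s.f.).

311 Ω

R ∝ L/d², so R_B/R_A = (1 + 58.7/100) × (1 − 18.6/100)⁻²
= 1.587 × 1.509 = 2.395
R_B = 2.395 × 130 = 311 Ω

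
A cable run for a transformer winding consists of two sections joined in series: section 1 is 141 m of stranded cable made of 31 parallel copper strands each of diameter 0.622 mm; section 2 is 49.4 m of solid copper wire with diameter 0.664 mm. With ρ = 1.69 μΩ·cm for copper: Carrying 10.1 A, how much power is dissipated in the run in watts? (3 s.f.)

ρ = 1.69 μΩ·cm = 1.69×10^-8 Ω·m
Section 1: A_strand = π(3.1100e-04)² = 3.039e-07 m²; R₁ = ρL/(N·A_s) = (1.69×10^-8)(141)/(31×3.039e-07) = 0.253 Ω
Section 2: A = π(d/2)² = π(3.3200e-04 m)² = 3.463e-07 m²
R₂ = (1.69×10^-8)(49.4)/(3.463e-07) = 2.411 Ω
R = R₁ + R₂ = 2.664 Ω
P = I²R = (10.1)² × 2.664 = 272 W

272 W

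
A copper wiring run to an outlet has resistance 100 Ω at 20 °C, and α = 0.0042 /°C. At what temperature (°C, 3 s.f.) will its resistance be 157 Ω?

156 °C

R = R₀(1 + α(T − T₀)) ⇒ T = T₀ + (R/R₀ − 1)/α
T = 20 + (157/100 − 1)/0.0042 = 20 + (0.57)/0.0042 = 156 °C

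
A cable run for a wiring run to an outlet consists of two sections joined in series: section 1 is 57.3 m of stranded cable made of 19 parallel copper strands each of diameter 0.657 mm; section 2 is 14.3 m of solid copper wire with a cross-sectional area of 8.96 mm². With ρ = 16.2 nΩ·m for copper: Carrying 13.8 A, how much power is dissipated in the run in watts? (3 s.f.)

ρ = 16.2 nΩ·m = 1.62×10^-8 Ω·m
Section 1: A_strand = π(3.2850e-04)² = 3.390e-07 m²; R₁ = ρL/(N·A_s) = (1.62×10^-8)(57.3)/(19×3.390e-07) = 0.1441 Ω
Section 2: A = 8.96 mm² = 8.960e-06 m²
R₂ = (1.62×10^-8)(14.3)/(8.960e-06) = 0.02585 Ω
R = R₁ + R₂ = 0.17 Ω
P = I²R = (13.8)² × 0.17 = 32.4 W

32.4 W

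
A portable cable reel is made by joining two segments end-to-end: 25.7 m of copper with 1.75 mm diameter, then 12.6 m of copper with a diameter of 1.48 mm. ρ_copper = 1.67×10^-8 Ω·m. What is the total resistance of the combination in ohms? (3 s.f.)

0.301 Ω

Segment 1: A = π(d/2)² = π(8.7500e-04 m)² = 2.405e-06 m²
R₁ = ρL/A = (1.67×10^-8)(25.7)/(2.405e-06) = 0.1784 Ω
Segment 2: A = π(d/2)² = π(7.4000e-04 m)² = 1.720e-06 m²
R₂ = (1.67×10^-8)(12.6)/(1.720e-06) = 0.1223 Ω
R = R₁ + R₂ = 0.301 Ω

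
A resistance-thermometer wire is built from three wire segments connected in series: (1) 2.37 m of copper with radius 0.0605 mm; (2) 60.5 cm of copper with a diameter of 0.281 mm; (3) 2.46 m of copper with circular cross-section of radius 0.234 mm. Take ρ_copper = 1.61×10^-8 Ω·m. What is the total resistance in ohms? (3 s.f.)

3.71 Ω

Seg 1: A = πr² = π(6.0500e-05 m)² = 1.150e-08 m²
R_1 = (1.61×10^-8)(2.37)/(1.150e-08) = 3.318 Ω
Seg 2: A = π(d/2)² = π(1.4050e-04 m)² = 6.202e-08 m²
R_2 = (1.61×10^-8)(0.605)/(6.202e-08) = 0.1571 Ω
Seg 3: A = πr² = π(2.3400e-04 m)² = 1.720e-07 m²
R_3 = (1.61×10^-8)(2.46)/(1.720e-07) = 0.2302 Ω
R_total = R_1 + R_2 + R_3 = 3.71 Ω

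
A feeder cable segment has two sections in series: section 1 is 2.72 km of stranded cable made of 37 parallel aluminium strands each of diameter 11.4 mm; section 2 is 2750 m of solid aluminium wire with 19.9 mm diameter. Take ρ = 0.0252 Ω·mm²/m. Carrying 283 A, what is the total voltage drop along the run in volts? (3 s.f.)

ρ = 0.0252 Ω·mm²/m = 2.52×10^-8 Ω·m
Section 1: A_strand = π(5.7000e-03)² = 1.021e-04 m²; R₁ = ρL/(N·A_s) = (2.52×10^-8)(2720)/(37×1.021e-04) = 0.01815 Ω
Section 2: A = π(d/2)² = π(9.9500e-03 m)² = 3.110e-04 m²
R₂ = (2.52×10^-8)(2750)/(3.110e-04) = 0.2228 Ω
R = R₁ + R₂ = 0.241 Ω
V = IR = 283 × 0.241 = 68.2 V

68.2 V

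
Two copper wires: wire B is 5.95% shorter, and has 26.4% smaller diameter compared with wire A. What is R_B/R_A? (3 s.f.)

R ∝ L/d², so R_B/R_A = (1 − 5.95/100) × (1 − 26.4/100)⁻²
= 0.9405 × 1.846 = 1.74

1.74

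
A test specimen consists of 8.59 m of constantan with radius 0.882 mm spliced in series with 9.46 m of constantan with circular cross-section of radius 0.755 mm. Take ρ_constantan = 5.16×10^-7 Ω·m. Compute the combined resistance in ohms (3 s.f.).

4.54 Ω

Segment 1: A = πr² = π(8.8200e-04 m)² = 2.444e-06 m²
R₁ = ρL/A = (5.16×10^-7)(8.59)/(2.444e-06) = 1.814 Ω
Segment 2: A = πr² = π(7.5500e-04 m)² = 1.791e-06 m²
R₂ = (5.16×10^-7)(9.46)/(1.791e-06) = 2.726 Ω
R = R₁ + R₂ = 4.54 Ω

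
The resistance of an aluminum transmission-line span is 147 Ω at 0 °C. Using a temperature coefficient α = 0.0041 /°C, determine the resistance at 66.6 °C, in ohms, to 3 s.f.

ΔT = 66.6 − 0 = 66.6 °C
R = R₀(1 + αΔT) = 147 × (1 + 0.0041×66.6) = 147 × 1.273 = 187 Ω

187 Ω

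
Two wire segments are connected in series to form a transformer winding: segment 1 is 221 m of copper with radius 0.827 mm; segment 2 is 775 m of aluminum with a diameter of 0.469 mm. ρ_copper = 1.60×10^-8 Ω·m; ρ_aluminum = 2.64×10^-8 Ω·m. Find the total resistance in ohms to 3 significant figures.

120 Ω

Segment 1: A = πr² = π(8.2700e-04 m)² = 2.149e-06 m²
R₁ = ρL/A = (1.60×10^-8)(221)/(2.149e-06) = 1.646 Ω
Segment 2: A = π(d/2)² = π(2.3450e-04 m)² = 1.728e-07 m²
R₂ = (2.64×10^-8)(775)/(1.728e-07) = 118.4 Ω
R = R₁ + R₂ = 120 Ω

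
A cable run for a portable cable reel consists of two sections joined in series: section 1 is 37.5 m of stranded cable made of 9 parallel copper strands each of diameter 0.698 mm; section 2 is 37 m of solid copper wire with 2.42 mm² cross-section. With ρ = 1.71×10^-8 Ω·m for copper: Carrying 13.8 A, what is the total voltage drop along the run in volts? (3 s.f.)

Section 1: A_strand = π(3.4900e-04)² = 3.826e-07 m²; R₁ = ρL/(N·A_s) = (1.71×10^-8)(37.5)/(9×3.826e-07) = 0.1862 Ω
Section 2: A = 2.42 mm² = 2.420e-06 m²
R₂ = (1.71×10^-8)(37)/(2.420e-06) = 0.2614 Ω
R = R₁ + R₂ = 0.4476 Ω
V = IR = 13.8 × 0.4476 = 6.18 V

6.18 V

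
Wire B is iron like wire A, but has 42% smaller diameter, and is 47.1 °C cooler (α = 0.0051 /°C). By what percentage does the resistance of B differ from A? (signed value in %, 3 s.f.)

R ∝ ρL/d² with ρ ∝ (1+αΔT), so R_B/R_A = (1 − 42/100)⁻² × (1 − 0.0051×47.1)
= 2.973 × 0.7598 = 2.259
(R_B − R_A)/R_A = 2.259 − 1 = 126%

126%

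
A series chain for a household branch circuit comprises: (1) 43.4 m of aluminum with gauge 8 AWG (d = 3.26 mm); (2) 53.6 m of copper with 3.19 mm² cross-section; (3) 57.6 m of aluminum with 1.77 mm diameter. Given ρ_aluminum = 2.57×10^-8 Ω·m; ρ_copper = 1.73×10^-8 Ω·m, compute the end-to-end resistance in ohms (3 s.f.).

Seg 1: A = π(3.26/2 mm)² = π(1.6300e-03 m)² = 8.347e-06 m²
R_1 = (2.57×10^-8)(43.4)/(8.347e-06) = 0.1336 Ω
Seg 2: A = 3.19 mm² = 3.190e-06 m²
R_2 = (1.73×10^-8)(53.6)/(3.190e-06) = 0.2907 Ω
Seg 3: A = π(d/2)² = π(8.8500e-04 m)² = 2.461e-06 m²
R_3 = (2.57×10^-8)(57.6)/(2.461e-06) = 0.6016 Ω
R_total = R_1 + R_2 + R_3 = 1.03 Ω

1.03 Ω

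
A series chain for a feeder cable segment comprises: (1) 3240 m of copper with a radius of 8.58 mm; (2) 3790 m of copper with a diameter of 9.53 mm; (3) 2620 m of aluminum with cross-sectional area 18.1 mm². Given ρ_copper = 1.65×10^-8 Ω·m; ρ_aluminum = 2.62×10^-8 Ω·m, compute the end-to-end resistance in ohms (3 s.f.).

Seg 1: A = πr² = π(8.5800e-03 m)² = 2.313e-04 m²
R_1 = (1.65×10^-8)(3240)/(2.313e-04) = 0.2312 Ω
Seg 2: A = π(d/2)² = π(4.7650e-03 m)² = 7.133e-05 m²
R_2 = (1.65×10^-8)(3790)/(7.133e-05) = 0.8767 Ω
Seg 3: A = 18.1 mm² = 1.810e-05 m²
R_3 = (2.62×10^-8)(2620)/(1.810e-05) = 3.792 Ω
R_total = R_1 + R_2 + R_3 = 4.90 Ω

4.90 Ω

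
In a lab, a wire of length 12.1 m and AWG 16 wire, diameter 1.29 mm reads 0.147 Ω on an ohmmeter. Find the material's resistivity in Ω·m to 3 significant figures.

A = π(1.29/2 mm)² = π(6.4500e-04 m)² = 1.307e-06 m²
ρ = RA/L = (0.147)(1.307e-06)/(12.1) = 1.59×10^-8 Ω·m

1.59×10^-8 Ω·m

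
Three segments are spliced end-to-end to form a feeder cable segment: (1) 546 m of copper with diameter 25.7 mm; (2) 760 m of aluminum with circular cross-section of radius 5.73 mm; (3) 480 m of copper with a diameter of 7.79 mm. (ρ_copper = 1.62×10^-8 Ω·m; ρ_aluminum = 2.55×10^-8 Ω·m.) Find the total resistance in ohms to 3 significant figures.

Seg 1: A = π(d/2)² = π(1.2850e-02 m)² = 5.187e-04 m²
R_1 = (1.62×10^-8)(546)/(5.187e-04) = 0.01705 Ω
Seg 2: A = πr² = π(5.7300e-03 m)² = 1.031e-04 m²
R_2 = (2.55×10^-8)(760)/(1.031e-04) = 0.1879 Ω
Seg 3: A = π(d/2)² = π(3.8950e-03 m)² = 4.766e-05 m²
R_3 = (1.62×10^-8)(480)/(4.766e-05) = 0.1632 Ω
R_total = R_1 + R_2 + R_3 = 0.368 Ω

0.368 Ω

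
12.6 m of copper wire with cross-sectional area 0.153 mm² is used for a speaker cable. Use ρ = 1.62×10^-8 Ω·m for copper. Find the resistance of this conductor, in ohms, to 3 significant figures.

A = 0.153 mm² = 1.530e-07 m²
R = ρL/A = (1.62×10^-8)(12.6 m)/(1.530e-07 m²) = 1.33 Ω

1.33 Ω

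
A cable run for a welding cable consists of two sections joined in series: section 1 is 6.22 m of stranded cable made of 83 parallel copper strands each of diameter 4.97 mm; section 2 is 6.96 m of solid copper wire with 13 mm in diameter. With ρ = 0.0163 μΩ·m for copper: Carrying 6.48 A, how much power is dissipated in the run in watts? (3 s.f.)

0.0385 W

ρ = 0.0163 μΩ·m = 1.63×10^-8 Ω·m
Section 1: A_strand = π(2.4850e-03)² = 1.940e-05 m²; R₁ = ρL/(N·A_s) = (1.63×10^-8)(6.22)/(83×1.940e-05) = 6.296×10^-5 Ω
Section 2: A = π(d/2)² = π(6.5000e-03 m)² = 1.327e-04 m²
R₂ = (1.63×10^-8)(6.96)/(1.327e-04) = 8.547×10^-4 Ω
R = R₁ + R₂ = 9.177×10^-4 Ω
P = I²R = (6.48)² × 9.177×10^-4 = 0.0385 W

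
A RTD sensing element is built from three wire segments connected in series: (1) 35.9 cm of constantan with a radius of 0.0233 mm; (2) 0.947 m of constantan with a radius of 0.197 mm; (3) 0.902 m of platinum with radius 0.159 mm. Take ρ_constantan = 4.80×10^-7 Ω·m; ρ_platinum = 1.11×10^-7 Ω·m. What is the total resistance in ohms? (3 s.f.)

106 Ω

Seg 1: A = πr² = π(2.3300e-05 m)² = 1.706e-09 m²
R_1 = (4.80×10^-7)(0.359)/(1.706e-09) = 101 Ω
Seg 2: A = πr² = π(1.9700e-04 m)² = 1.219e-07 m²
R_2 = (4.80×10^-7)(0.947)/(1.219e-07) = 3.728 Ω
Seg 3: A = πr² = π(1.5900e-04 m)² = 7.942e-08 m²
R_3 = (1.11×10^-7)(0.902)/(7.942e-08) = 1.261 Ω
R_total = R_1 + R_2 + R_3 = 106 Ω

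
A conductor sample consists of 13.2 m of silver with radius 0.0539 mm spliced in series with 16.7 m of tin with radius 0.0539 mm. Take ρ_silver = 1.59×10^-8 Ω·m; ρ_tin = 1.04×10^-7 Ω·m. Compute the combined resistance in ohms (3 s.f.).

213 Ω

Segment 1: A = πr² = π(5.3900e-05 m)² = 9.127e-09 m²
R₁ = ρL/A = (1.59×10^-8)(13.2)/(9.127e-09) = 23 Ω
R₂ = (1.04×10^-7)(16.7)/(9.127e-09) = 190.3 Ω
R = R₁ + R₂ = 213 Ω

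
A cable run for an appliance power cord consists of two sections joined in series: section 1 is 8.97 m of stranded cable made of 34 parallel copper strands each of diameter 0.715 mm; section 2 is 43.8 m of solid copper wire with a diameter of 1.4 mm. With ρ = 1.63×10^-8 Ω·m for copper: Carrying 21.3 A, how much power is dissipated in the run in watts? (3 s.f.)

Section 1: A_strand = π(3.5750e-04)² = 4.015e-07 m²; R₁ = ρL/(N·A_s) = (1.63×10^-8)(8.97)/(34×4.015e-07) = 0.01071 Ω
Section 2: A = π(d/2)² = π(7.0000e-04 m)² = 1.539e-06 m²
R₂ = (1.63×10^-8)(43.8)/(1.539e-06) = 0.4638 Ω
R = R₁ + R₂ = 0.4745 Ω
P = I²R = (21.3)² × 0.4745 = 215 W

215 W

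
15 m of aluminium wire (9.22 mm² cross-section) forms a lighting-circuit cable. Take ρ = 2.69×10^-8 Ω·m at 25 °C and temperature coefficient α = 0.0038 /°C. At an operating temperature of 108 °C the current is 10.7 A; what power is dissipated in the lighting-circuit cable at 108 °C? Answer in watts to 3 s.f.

A = 9.22 mm² = 9.220e-06 m²
R₍25₎ = ρL/A = (2.69×10^-8)(15)/(9.220e-06) = 0.04376 Ω
R₍108₎ = R₍25₎(1 + αΔT) = 0.04376 × (1 + 0.0038×83) = 0.05757 Ω
P = I²R = (10.7)² × 0.05757 = 6.59 W

6.59 W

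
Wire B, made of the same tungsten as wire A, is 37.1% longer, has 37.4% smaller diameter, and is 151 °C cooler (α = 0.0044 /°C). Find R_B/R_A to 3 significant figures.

1.17

R ∝ ρL/d² with ρ ∝ (1+αΔT), so R_B/R_A = (1 + 37.1/100) × (1 − 37.4/100)⁻² × (1 − 0.0044×151)
= 1.371 × 2.552 × 0.3356 = 1.17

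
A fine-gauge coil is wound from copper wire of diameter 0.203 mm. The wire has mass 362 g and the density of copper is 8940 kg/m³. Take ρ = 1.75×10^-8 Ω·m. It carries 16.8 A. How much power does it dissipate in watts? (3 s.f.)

1.91×10^5 W

A = π(d/2)² = π(1.0150e-04 m)² = 3.2365e-08 m²
L = m/(density·A) = 0.362/(8940×3.2365e-08) = 1251 m
R = ρL/A = (1.75×10^-8)(1251)/(3.2365e-08) = 676.5 Ω
P = I²R = (16.8)² × 676.5 = 1.91×10^5 W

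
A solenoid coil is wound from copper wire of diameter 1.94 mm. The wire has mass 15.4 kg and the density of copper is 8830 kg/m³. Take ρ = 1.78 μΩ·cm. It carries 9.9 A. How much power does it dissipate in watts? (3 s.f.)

ρ = 1.78 μΩ·cm = 1.78×10^-8 Ω·m
A = π(d/2)² = π(9.7000e-04 m)² = 2.9559e-06 m²
L = m/(density·A) = 15.4/(8830×2.9559e-06) = 590 m
R = ρL/A = (1.78×10^-8)(590)/(2.9559e-06) = 3.553 Ω
P = I²R = (9.9)² × 3.553 = 348 W

348 W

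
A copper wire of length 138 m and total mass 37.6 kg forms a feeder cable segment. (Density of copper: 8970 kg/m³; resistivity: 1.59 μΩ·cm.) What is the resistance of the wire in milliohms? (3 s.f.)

ρ = 1.59 μΩ·cm = 1.59×10^-8 Ω·m
A = m/(density·L) = 37.6/(8970×138) = 3.0375e-05 m²
R = ρL/A = (1.59×10^-8)(138)/(3.0375e-05) = 72.2 mΩ

72.2 mΩ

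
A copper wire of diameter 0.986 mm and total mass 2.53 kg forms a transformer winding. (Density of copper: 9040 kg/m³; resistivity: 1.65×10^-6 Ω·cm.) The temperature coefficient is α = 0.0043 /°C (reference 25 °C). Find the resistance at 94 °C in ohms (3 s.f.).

10.3 Ω

ρ = 1.65×10^-6 Ω·cm = 1.65×10^-8 Ω·m
A = π(d/2)² = π(4.9300e-04 m)² = 7.6356e-07 m²
L = m/(density·A) = 2.53/(9040×7.6356e-07) = 366.5 m
R = ρL/A = (1.65×10^-8)(366.5)/(7.6356e-07) = 7.92 Ω
R(94 °C) = 7.92 × (1 + 0.0043×69) = 10.3 Ω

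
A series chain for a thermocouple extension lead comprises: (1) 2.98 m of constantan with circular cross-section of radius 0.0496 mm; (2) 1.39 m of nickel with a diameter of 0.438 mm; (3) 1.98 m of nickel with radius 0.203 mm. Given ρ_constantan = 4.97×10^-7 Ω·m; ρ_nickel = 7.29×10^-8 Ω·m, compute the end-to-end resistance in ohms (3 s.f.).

193 Ω

Seg 1: A = πr² = π(4.9600e-05 m)² = 7.729e-09 m²
R_1 = (4.97×10^-7)(2.98)/(7.729e-09) = 191.6 Ω
Seg 2: A = π(d/2)² = π(2.1900e-04 m)² = 1.507e-07 m²
R_2 = (7.29×10^-8)(1.39)/(1.507e-07) = 0.6725 Ω
Seg 3: A = πr² = π(2.0300e-04 m)² = 1.295e-07 m²
R_3 = (7.29×10^-8)(1.98)/(1.295e-07) = 1.115 Ω
R_total = R_1 + R_2 + R_3 = 193 Ω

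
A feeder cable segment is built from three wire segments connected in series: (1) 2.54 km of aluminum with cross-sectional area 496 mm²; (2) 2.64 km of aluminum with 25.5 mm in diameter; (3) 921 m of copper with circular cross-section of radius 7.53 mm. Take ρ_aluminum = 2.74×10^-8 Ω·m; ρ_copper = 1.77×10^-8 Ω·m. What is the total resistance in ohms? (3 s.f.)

0.373 Ω

Seg 1: A = 496 mm² = 4.960e-04 m²
R_1 = (2.74×10^-8)(2540)/(4.960e-04) = 0.1403 Ω
Seg 2: A = π(d/2)² = π(1.2750e-02 m)² = 5.107e-04 m²
R_2 = (2.74×10^-8)(2640)/(5.107e-04) = 0.1416 Ω
Seg 3: A = πr² = π(7.5300e-03 m)² = 1.781e-04 m²
R_3 = (1.77×10^-8)(921)/(1.781e-04) = 0.09152 Ω
R_total = R_1 + R_2 + R_3 = 0.373 Ω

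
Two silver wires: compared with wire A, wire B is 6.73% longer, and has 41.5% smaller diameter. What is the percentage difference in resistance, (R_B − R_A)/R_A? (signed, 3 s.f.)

R ∝ L/d², so R_B/R_A = (1 + 6.73/100) × (1 − 41.5/100)⁻²
= 1.067 × 2.922 = 3.119
(R_B − R_A)/R_A = 3.119 − 1 = 212%

212%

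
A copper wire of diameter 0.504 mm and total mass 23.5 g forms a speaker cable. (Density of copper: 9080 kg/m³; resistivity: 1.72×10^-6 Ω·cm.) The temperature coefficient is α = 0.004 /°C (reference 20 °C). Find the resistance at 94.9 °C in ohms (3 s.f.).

ρ = 1.72×10^-6 Ω·cm = 1.72×10^-8 Ω·m
A = π(d/2)² = π(2.5200e-04 m)² = 1.9950e-07 m²
L = m/(density·A) = 0.0235/(9080×1.9950e-07) = 12.97 m
R = ρL/A = (1.72×10^-8)(12.97)/(1.9950e-07) = 1.118 Ω
R(94.9 °C) = 1.118 × (1 + 0.004×74.9) = 1.45 Ω

1.45 Ω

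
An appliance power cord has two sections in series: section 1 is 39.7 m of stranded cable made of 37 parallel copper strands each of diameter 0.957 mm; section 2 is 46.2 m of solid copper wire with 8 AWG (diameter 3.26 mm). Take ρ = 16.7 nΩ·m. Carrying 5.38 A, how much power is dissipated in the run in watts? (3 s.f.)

ρ = 16.7 nΩ·m = 1.67×10^-8 Ω·m
Section 1: A_strand = π(4.7850e-04)² = 7.193e-07 m²; R₁ = ρL/(N·A_s) = (1.67×10^-8)(39.7)/(37×7.193e-07) = 0.02491 Ω
Section 2: A = π(3.26/2 mm)² = π(1.6300e-03 m)² = 8.347e-06 m²
R₂ = (1.67×10^-8)(46.2)/(8.347e-06) = 0.09243 Ω
R = R₁ + R₂ = 0.1173 Ω
P = I²R = (5.38)² × 0.1173 = 3.40 W

3.40 W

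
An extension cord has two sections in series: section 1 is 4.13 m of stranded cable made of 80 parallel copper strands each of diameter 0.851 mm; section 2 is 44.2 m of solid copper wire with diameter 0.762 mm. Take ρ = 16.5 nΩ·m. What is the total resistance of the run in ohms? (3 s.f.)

1.60 Ω

ρ = 16.5 nΩ·m = 1.65×10^-8 Ω·m
Section 1: A_strand = π(4.2550e-04)² = 5.688e-07 m²; R₁ = ρL/(N·A_s) = (1.65×10^-8)(4.13)/(80×5.688e-07) = 0.001498 Ω
Section 2: A = π(d/2)² = π(3.8100e-04 m)² = 4.560e-07 m²
R₂ = (1.65×10^-8)(44.2)/(4.560e-07) = 1.599 Ω
R = R₁ + R₂ = 1.60 Ω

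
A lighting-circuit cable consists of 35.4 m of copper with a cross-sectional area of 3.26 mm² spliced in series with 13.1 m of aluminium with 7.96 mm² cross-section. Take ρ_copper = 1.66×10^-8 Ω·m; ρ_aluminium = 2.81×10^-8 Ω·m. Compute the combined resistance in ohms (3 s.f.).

0.227 Ω

Segment 1: A = 3.26 mm² = 3.260e-06 m²
R₁ = ρL/A = (1.66×10^-8)(35.4)/(3.260e-06) = 0.1803 Ω
Segment 2: A = 7.96 mm² = 7.960e-06 m²
R₂ = (2.81×10^-8)(13.1)/(7.960e-06) = 0.04624 Ω
R = R₁ + R₂ = 0.227 Ω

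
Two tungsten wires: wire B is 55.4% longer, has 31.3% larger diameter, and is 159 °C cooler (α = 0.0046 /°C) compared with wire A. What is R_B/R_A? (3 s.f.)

R ∝ ρL/d² with ρ ∝ (1+αΔT), so R_B/R_A = (1 + 55.4/100) × (1 + 31.3/100)⁻² × (1 − 0.0046×159)
= 1.554 × 0.5801 × 0.2686 = 0.242

0.242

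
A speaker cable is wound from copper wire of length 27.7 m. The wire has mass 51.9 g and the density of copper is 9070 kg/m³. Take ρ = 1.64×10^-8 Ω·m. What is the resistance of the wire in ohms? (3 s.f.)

A = m/(density·L) = 0.0519/(9070×27.7) = 2.0658e-07 m²
R = ρL/A = (1.64×10^-8)(27.7)/(2.0658e-07) = 2.20 Ω

2.20 Ω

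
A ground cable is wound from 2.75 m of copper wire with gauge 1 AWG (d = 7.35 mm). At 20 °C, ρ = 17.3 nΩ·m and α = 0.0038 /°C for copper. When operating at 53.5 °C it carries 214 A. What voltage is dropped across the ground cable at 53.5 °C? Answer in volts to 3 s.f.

0.271 V

ρ = 17.3 nΩ·m = 1.73×10^-8 Ω·m
A = π(7.35/2 mm)² = π(3.6750e-03 m)² = 4.243e-05 m²
R₍20₎ = ρL/A = (1.73×10^-8)(2.75)/(4.243e-05) = 0.001121 Ω
R₍53.5₎ = R₍20₎(1 + αΔT) = 0.001121 × (1 + 0.0038×33.5) = 0.001264 Ω
V = IR = 214 × 0.001264 = 0.271 V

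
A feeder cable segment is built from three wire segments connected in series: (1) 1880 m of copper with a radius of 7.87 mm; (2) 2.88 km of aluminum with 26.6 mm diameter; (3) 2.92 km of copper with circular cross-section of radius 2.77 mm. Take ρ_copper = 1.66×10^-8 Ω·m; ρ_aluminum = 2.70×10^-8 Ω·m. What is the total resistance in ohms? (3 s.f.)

Seg 1: A = πr² = π(7.8700e-03 m)² = 1.946e-04 m²
R_1 = (1.66×10^-8)(1880)/(1.946e-04) = 0.1604 Ω
Seg 2: A = π(d/2)² = π(1.3300e-02 m)² = 5.557e-04 m²
R_2 = (2.70×10^-8)(2880)/(5.557e-04) = 0.1399 Ω
Seg 3: A = πr² = π(2.7700e-03 m)² = 2.411e-05 m²
R_3 = (1.66×10^-8)(2920)/(2.411e-05) = 2.011 Ω
R_total = R_1 + R_2 + R_3 = 2.31 Ω

2.31 Ω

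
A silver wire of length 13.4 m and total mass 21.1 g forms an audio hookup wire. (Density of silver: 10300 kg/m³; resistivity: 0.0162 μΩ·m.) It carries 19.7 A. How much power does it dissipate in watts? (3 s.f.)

551 W

ρ = 0.0162 μΩ·m = 1.62×10^-8 Ω·m
A = m/(density·L) = 0.0211/(10300×13.4) = 1.5288e-07 m²
R = ρL/A = (1.62×10^-8)(13.4)/(1.5288e-07) = 1.42 Ω
P = I²R = (19.7)² × 1.42 = 551 W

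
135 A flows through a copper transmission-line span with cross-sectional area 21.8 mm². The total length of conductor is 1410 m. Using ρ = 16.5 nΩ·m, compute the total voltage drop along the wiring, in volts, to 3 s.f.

144 V

ρ = 16.5 nΩ·m = 1.65×10^-8 Ω·m
A = 21.8 mm² = 2.180e-05 m²
R = ρL/A = (1.65×10^-8)(1410)/(2.180e-05) = 1.067 Ω
V = IR = 135 × 1.067 = 144 V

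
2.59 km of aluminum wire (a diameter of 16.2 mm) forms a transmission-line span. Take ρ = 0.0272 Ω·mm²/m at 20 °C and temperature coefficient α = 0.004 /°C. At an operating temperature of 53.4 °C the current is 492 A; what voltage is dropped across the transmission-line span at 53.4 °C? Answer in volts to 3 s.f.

ρ = 0.0272 Ω·mm²/m = 2.72×10^-8 Ω·m
A = π(d/2)² = π(8.1000e-03 m)² = 2.061e-04 m²
R₍20₎ = ρL/A = (2.72×10^-8)(2590)/(2.061e-04) = 0.3418 Ω
R₍53.4₎ = R₍20₎(1 + αΔT) = 0.3418 × (1 + 0.004×33.4) = 0.3874 Ω
V = IR = 492 × 0.3874 = 191 V

191 V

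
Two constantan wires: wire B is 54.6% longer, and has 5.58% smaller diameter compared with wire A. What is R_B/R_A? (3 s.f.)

1.73

R ∝ L/d², so R_B/R_A = (1 + 54.6/100) × (1 − 5.58/100)⁻²
= 1.546 × 1.122 = 1.73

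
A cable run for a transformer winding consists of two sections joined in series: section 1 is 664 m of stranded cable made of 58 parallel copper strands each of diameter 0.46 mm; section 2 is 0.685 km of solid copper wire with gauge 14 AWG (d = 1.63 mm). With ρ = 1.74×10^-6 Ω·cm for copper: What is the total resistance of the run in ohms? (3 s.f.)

6.91 Ω

ρ = 1.74×10^-6 Ω·cm = 1.74×10^-8 Ω·m
Section 1: A_strand = π(2.3000e-04)² = 1.662e-07 m²; R₁ = ρL/(N·A_s) = (1.74×10^-8)(664)/(58×1.662e-07) = 1.199 Ω
Section 2: A = π(1.63/2 mm)² = π(8.1500e-04 m)² = 2.087e-06 m²
R₂ = (1.74×10^-8)(685)/(2.087e-06) = 5.712 Ω
R = R₁ + R₂ = 6.91 Ω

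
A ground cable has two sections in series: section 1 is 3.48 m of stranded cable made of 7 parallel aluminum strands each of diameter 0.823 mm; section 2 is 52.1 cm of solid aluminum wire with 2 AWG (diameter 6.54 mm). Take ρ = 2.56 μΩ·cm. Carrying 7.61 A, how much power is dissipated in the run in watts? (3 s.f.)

ρ = 2.56 μΩ·cm = 2.56×10^-8 Ω·m
Section 1: A_strand = π(4.1150e-04)² = 5.320e-07 m²; R₁ = ρL/(N·A_s) = (2.56×10^-8)(3.48)/(7×5.320e-07) = 0.02392 Ω
Section 2: A = π(6.54/2 mm)² = π(3.2700e-03 m)² = 3.359e-05 m²
R₂ = (2.56×10^-8)(0.521)/(3.359e-05) = 3.970×10^-4 Ω
R = R₁ + R₂ = 0.02432 Ω
P = I²R = (7.61)² × 0.02432 = 1.41 W

1.41 W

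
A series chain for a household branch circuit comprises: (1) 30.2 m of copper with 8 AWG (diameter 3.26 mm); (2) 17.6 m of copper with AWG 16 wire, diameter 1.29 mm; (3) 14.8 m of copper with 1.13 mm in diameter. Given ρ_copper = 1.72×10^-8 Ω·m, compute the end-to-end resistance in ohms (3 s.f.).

Seg 1: A = π(3.26/2 mm)² = π(1.6300e-03 m)² = 8.347e-06 m²
R_1 = (1.72×10^-8)(30.2)/(8.347e-06) = 0.06223 Ω
Seg 2: A = π(1.29/2 mm)² = π(6.4500e-04 m)² = 1.307e-06 m²
R_2 = (1.72×10^-8)(17.6)/(1.307e-06) = 0.2316 Ω
Seg 3: A = π(d/2)² = π(5.6500e-04 m)² = 1.003e-06 m²
R_3 = (1.72×10^-8)(14.8)/(1.003e-06) = 0.2538 Ω
R_total = R_1 + R_2 + R_3 = 0.548 Ω

0.548 Ω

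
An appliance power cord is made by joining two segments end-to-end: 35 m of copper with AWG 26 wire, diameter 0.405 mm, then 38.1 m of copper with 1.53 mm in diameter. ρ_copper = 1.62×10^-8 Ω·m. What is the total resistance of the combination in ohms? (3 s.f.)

Segment 1: A = π(0.405/2 mm)² = π(2.0250e-04 m)² = 1.288e-07 m²
R₁ = ρL/A = (1.62×10^-8)(35)/(1.288e-07) = 4.401 Ω
Segment 2: A = π(d/2)² = π(7.6500e-04 m)² = 1.839e-06 m²
R₂ = (1.62×10^-8)(38.1)/(1.839e-06) = 0.3357 Ω
R = R₁ + R₂ = 4.74 Ω

4.74 Ω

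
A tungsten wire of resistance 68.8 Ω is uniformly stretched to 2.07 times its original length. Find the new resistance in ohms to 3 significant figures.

Volume constant ⇒ A' = A/k with k = 2.07. R' = ρ(kL)/(A/k) = k²R.
R' = 4.285 × 68.8 = 295 Ω

295 Ω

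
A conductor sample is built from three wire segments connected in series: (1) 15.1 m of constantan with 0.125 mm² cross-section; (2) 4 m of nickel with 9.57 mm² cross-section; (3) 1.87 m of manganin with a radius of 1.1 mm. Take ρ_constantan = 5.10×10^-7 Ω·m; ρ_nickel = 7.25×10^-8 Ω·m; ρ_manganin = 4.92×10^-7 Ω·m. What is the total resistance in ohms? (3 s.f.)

Seg 1: A = 0.125 mm² = 1.250e-07 m²
R_1 = (5.10×10^-7)(15.1)/(1.250e-07) = 61.61 Ω
Seg 2: A = 9.57 mm² = 9.570e-06 m²
R_2 = (7.25×10^-8)(4)/(9.570e-06) = 0.0303 Ω
Seg 3: A = πr² = π(1.1000e-03 m)² = 3.801e-06 m²
R_3 = (4.92×10^-7)(1.87)/(3.801e-06) = 0.242 Ω
R_total = R_1 + R_2 + R_3 = 61.9 Ω

61.9 Ω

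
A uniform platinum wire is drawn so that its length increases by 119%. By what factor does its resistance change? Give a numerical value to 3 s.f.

4.80

k = 1 + 119/100 = 2.19; volume constant ⇒ A' = A/k, so R' = k²R.
Factor = 4.80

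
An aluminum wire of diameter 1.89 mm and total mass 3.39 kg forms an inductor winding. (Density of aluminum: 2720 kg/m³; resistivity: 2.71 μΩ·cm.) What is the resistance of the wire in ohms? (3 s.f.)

ρ = 2.71 μΩ·cm = 2.71×10^-8 Ω·m
A = π(d/2)² = π(9.4500e-04 m)² = 2.8055e-06 m²
L = m/(density·A) = 3.39/(2720×2.8055e-06) = 444.2 m
R = ρL/A = (2.71×10^-8)(444.2)/(2.8055e-06) = 4.29 Ω

4.29 Ω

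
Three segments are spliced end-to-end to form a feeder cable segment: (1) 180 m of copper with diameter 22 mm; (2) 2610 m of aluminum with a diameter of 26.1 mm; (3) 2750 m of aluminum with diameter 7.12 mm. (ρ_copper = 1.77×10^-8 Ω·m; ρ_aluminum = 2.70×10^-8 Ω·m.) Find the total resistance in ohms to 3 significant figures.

2.00 Ω

Seg 1: A = π(d/2)² = π(1.1000e-02 m)² = 3.801e-04 m²
R_1 = (1.77×10^-8)(180)/(3.801e-04) = 0.008381 Ω
Seg 2: A = π(d/2)² = π(1.3050e-02 m)² = 5.350e-04 m²
R_2 = (2.70×10^-8)(2610)/(5.350e-04) = 0.1317 Ω
Seg 3: A = π(d/2)² = π(3.5600e-03 m)² = 3.982e-05 m²
R_3 = (2.70×10^-8)(2750)/(3.982e-05) = 1.865 Ω
R_total = R_1 + R_2 + R_3 = 2.00 Ω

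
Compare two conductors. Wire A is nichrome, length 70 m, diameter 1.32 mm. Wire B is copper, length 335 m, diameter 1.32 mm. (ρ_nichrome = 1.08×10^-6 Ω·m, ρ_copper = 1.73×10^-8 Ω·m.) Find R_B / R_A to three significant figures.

R ∝ ρL/d², so R_B/R_A = (ρ_B/ρ_A) × (L_B/L_A)
= (1.73×10^-8/1.08×10^-6) × (335/70) = 0.0767

0.0767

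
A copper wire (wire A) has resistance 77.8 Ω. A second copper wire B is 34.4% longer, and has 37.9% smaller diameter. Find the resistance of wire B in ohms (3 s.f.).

R ∝ L/d², so R_B/R_A = (1 + 34.4/100) × (1 − 37.9/100)⁻²
= 1.344 × 2.593 = 3.485
R_B = 3.485 × 77.8 = 271 Ω

271 Ω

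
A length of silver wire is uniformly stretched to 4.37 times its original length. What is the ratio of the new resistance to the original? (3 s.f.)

Volume constant ⇒ A' = A/k with k = 4.37. R' = ρ(kL)/(A/k) = k²R.
Factor = 19.1

19.1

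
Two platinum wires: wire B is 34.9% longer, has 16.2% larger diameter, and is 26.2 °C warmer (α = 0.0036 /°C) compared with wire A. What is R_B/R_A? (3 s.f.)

1.09

R ∝ ρL/d² with ρ ∝ (1+αΔT), so R_B/R_A = (1 + 34.9/100) × (1 + 16.2/100)⁻² × (1 + 0.0036×26.2)
= 1.349 × 0.7406 × 1.094 = 1.09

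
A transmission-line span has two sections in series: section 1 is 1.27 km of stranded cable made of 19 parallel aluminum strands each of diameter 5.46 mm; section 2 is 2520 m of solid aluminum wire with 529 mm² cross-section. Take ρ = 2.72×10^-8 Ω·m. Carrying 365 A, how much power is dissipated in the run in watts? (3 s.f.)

27600 W

Section 1: A_strand = π(2.7300e-03)² = 2.341e-05 m²; R₁ = ρL/(N·A_s) = (2.72×10^-8)(1270)/(19×2.341e-05) = 0.07765 Ω
Section 2: A = 529 mm² = 5.290e-04 m²
R₂ = (2.72×10^-8)(2520)/(5.290e-04) = 0.1296 Ω
R = R₁ + R₂ = 0.2072 Ω
P = I²R = (365)² × 0.2072 = 27600 W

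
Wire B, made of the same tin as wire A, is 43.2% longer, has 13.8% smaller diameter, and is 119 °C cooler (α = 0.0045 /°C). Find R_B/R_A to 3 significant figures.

R ∝ ρL/d² with ρ ∝ (1+αΔT), so R_B/R_A = (1 + 43.2/100) × (1 − 13.8/100)⁻² × (1 − 0.0045×119)
= 1.432 × 1.346 × 0.4645 = 0.895

0.895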